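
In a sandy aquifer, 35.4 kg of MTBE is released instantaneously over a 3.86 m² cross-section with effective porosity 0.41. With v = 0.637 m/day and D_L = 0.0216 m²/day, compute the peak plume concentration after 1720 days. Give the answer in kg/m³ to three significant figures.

1.04 kg/m³

The peak of an instantaneous 1D plume sits at x = vt; there the Gaussian factor is 1 and C_max = M/(n_e·A·√(4πDt)), where n_e·A is the pore area the mass is dissolved in.
√(4πDt) = √(4π × 0.0216 × 1720) = 21.61 m, so C_max = 35.4/(0.41 × 3.86 × 21.61) = 1.04 kg/m³.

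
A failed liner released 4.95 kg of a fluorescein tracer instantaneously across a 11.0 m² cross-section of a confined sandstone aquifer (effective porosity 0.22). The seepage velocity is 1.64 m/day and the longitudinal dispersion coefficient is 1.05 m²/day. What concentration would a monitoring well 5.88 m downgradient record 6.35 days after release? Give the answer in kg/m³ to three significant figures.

For an instantaneous plane source, C(x,t) = M/(n_e·A·√(4πDt)) · exp(−(x−vt)²/(4Dt)), with n_e·A the pore (flow) area.
Plume center vt = 1.64 × 6.35 = 10.414 m, so the well at 5.88 m is 4.534 m upgradient of the peak.
√(4πDt) = 9.153 m, giving peak height M/(n_e·A·√(4πDt)) = 4.95/(0.22 × 11.0 × 9.153) = 0.2235 kg/m³.
(x−vt)²/(4Dt) = (-4.534)²/(4 × 1.05 × 6.35) = 0.7708; exp(−0.7708) = 0.4626.
C = 0.2235 × 0.4626 = 0.103 kg/m³.

0.103 kg/m³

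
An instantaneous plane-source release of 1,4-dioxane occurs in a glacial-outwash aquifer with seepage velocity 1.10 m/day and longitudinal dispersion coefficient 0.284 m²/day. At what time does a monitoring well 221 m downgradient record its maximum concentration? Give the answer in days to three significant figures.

201 days

For the 1D instantaneous-source solution, setting ∂C/∂t = 0 at fixed x gives v²t² + 2Dt − x² = 0, so t = (√(D² + v²x²) − D)/v².
√(D² + v²x²) = √(0.284² + 1.10² × 221²) = 243.1; v² = 1.21.
t = (243.1 − 0.284)/1.21 = 201 days (vs. the pure-advection estimate x/v = 201 d).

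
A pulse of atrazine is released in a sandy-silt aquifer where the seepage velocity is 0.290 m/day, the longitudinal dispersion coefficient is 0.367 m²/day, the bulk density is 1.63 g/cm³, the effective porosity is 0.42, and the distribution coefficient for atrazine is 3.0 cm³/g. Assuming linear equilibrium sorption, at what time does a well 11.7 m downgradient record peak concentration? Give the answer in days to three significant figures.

Retardation factor R = 1 + ρ_b·K_d/n = 1 + 1.63 × 3.0/0.42 = 12.64.
Sorption retards both mechanisms: v_R = v/R = 0.02294 m/day, D_R = D/R = 0.02903 m²/day.
Peak time from v_R²t² + 2D_R t − x² = 0: t = (√(D_R² + v_R²x²) − D_R)/v_R².
√(D_R² + v_R²x²) = √(0.02903² + 0.02294² × 11.7²) = 0.2700; v_R² = 0.0005262.
t = (0.2700 − 0.02903)/0.0005262 = 458 days.

458 days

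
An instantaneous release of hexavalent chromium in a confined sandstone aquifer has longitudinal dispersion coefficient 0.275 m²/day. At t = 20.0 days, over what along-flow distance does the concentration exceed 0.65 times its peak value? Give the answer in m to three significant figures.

The plume is Gaussian with σ = √(2Dt) = √(2 × 0.275 × 20.0) = 3.317 m.
C/C_peak = exp(−Δx²/(2σ²)) = 0.65 ⇒ Δx = σ·√(−2 ln 0.65) = 3.317 × 0.9282 = 3.079 m.
Width = 2Δx = 6.16 m.

6.16 m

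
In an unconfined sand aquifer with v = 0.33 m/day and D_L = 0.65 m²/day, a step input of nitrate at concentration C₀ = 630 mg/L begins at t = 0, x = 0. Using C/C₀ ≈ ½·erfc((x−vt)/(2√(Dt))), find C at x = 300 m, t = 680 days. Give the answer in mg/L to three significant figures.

For a continuous step input, C/C₀ ≈ ½·erfc((x−vt)/(2√(Dt))).
vt = 0.33 × 680 = 224.4 m and 2√(Dt) = 2√(0.65 × 680) = 42.05 m.
Argument (x−vt)/(2√(Dt)) = (300 − 224.4)/42.05 = 1.798; ½·erfc(1.798) = 0.005499.
C = 630 × 0.005499 = 3.46 mg/L.

3.46 mg/L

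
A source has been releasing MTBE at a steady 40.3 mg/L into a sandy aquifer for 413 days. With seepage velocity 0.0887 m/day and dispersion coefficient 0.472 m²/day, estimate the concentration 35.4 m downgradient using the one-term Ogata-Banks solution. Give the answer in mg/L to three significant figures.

For a continuous step input, C/C₀ ≈ ½·erfc((x−vt)/(2√(Dt))).
vt = 0.0887 × 413 = 36.6331 m and 2√(Dt) = 2√(0.472 × 413) = 27.92 m.
Argument (x−vt)/(2√(Dt)) = (35.4 − 36.6331)/27.92 = -0.04417; ½·erfc(-0.04417) = 0.5249.
C = 40.3 × 0.5249 = 21.2 mg/L.

21.2 mg/L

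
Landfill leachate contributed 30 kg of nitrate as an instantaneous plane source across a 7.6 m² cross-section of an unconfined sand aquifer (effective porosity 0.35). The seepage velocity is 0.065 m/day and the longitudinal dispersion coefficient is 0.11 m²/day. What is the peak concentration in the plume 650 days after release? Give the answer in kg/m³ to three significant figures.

The peak of an instantaneous 1D plume sits at x = vt; there the Gaussian factor is 1 and C_max = M/(n_e·A·√(4πDt)), where n_e·A is the pore area the mass is dissolved in.
√(4πDt) = √(4π × 0.11 × 650) = 29.97 m, so C_max = 30/(0.35 × 7.6 × 29.97) = 0.376 kg/m³.

0.376 kg/m³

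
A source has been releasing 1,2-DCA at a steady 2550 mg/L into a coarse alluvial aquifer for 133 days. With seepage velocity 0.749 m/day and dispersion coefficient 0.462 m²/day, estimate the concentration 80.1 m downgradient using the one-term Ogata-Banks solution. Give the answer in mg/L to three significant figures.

For a continuous step input, C/C₀ ≈ ½·erfc((x−vt)/(2√(Dt))).
vt = 0.749 × 133 = 99.617 m and 2√(Dt) = 2√(0.462 × 133) = 15.68 m.
Argument (x−vt)/(2√(Dt)) = (80.1 − 99.617)/15.68 = -1.245; ½·erfc(-1.245) = 0.9609.
C = 2550 × 0.9609 = 2450 mg/L.

2450 mg/L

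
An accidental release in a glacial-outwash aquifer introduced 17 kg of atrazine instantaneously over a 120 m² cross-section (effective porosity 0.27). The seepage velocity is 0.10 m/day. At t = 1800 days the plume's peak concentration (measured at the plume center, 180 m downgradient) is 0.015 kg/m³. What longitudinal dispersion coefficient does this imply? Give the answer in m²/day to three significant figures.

0.0541 m²/day

At the plume center C_max = M/(n_e·A·√(4πDt)), so D = M²/(4πt·(n_e·A·C_max)²).
n_e·A·C_max = 0.27 × 120 × 0.015 = 0.4860 kg/m.
D = 17²/(4π × 1800 × 0.4860²) = 0.0541 m²/day.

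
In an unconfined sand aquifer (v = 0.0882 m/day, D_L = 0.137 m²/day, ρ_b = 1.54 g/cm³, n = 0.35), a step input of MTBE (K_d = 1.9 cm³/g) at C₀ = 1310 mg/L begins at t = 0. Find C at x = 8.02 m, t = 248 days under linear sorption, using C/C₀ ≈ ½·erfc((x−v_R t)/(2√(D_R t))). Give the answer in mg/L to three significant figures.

22.9 mg/L

Retardation factor R = 1 + ρ_b·K_d/n = 1 + 1.54 × 1.9/0.35 = 9.360.
Sorption retards both mechanisms: v_R = v/R = 0.009423 m/day, D_R = D/R = 0.01464 m²/day.
v_R·t = 0.009423 × 248 = 2.336904 m; 2√(D_R t) = 3.811 m; argument = (8.02 − 2.336904)/3.811 = 1.491.
C = C₀ × ½·erfc(1.491) = 1310 × 0.01749 = 22.9 mg/L.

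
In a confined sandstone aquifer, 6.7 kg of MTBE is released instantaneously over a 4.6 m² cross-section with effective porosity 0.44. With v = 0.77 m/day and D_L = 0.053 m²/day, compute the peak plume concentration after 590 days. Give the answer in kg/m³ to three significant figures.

0.167 kg/m³

The peak of an instantaneous 1D plume sits at x = vt; there the Gaussian factor is 1 and C_max = M/(n_e·A·√(4πDt)), where n_e·A is the pore area the mass is dissolved in.
√(4πDt) = √(4π × 0.053 × 590) = 19.82 m, so C_max = 6.7/(0.44 × 4.6 × 19.82) = 0.167 kg/m³.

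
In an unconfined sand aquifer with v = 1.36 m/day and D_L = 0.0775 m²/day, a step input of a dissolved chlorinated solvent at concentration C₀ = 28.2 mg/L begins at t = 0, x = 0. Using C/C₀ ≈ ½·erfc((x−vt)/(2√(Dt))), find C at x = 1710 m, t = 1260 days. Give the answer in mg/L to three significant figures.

For a continuous step input, C/C₀ ≈ ½·erfc((x−vt)/(2√(Dt))).
vt = 1.36 × 1260 = 1713.6 m and 2√(Dt) = 2√(0.0775 × 1260) = 19.76 m.
Argument (x−vt)/(2√(Dt)) = (1710 − 1713.6)/19.76 = -0.1822; ½·erfc(-0.1822) = 0.6017.
C = 28.2 × 0.6017 = 17.0 mg/L.

17.0 mg/L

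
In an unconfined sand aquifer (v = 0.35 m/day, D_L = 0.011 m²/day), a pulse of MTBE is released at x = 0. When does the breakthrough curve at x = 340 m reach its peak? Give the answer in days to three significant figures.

For the 1D instantaneous-source solution, setting ∂C/∂t = 0 at fixed x gives v²t² + 2Dt − x² = 0, so t = (√(D² + v²x²) − D)/v².
√(D² + v²x²) = √(0.011² + 0.35² × 340²) = 119.0; v² = 0.1225.
t = (119.0 − 0.011)/0.1225 = 971 days (vs. the pure-advection estimate x/v = 971 d).

971 days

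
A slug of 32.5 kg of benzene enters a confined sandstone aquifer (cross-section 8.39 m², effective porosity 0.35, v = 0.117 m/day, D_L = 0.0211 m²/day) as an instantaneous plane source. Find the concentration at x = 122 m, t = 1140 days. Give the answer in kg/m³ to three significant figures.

For an instantaneous plane source, C(x,t) = M/(n_e·A·√(4πDt)) · exp(−(x−vt)²/(4Dt)), with n_e·A the pore (flow) area.
Plume center vt = 0.117 × 1140 = 133.38 m, so the well at 122 m is 11.38 m upgradient of the peak.
√(4πDt) = 17.39 m, giving peak height M/(n_e·A·√(4πDt)) = 32.5/(0.35 × 8.39 × 17.39) = 0.6364 kg/m³.
(x−vt)²/(4Dt) = (-11.38)²/(4 × 0.0211 × 1140) = 1.346; exp(−1.346) = 0.2603.
C = 0.6364 × 0.2603 = 0.166 kg/m³.

0.166 kg/m³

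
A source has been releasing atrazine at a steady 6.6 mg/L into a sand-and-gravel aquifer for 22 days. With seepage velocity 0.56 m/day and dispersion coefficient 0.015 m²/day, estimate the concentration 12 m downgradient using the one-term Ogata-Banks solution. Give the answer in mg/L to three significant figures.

For a continuous step input, C/C₀ ≈ ½·erfc((x−vt)/(2√(Dt))).
vt = 0.56 × 22 = 12.32 m and 2√(Dt) = 2√(0.015 × 22) = 1.149 m.
Argument (x−vt)/(2√(Dt)) = (12 − 12.32)/1.149 = -0.2785; ½·erfc(-0.2785) = 0.6532.
C = 6.6 × 0.6532 = 4.31 mg/L.

4.31 mg/L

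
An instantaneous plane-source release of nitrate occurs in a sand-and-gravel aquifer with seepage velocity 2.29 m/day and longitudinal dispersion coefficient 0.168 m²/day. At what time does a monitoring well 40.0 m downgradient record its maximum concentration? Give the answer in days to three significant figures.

For the 1D instantaneous-source solution, setting ∂C/∂t = 0 at fixed x gives v²t² + 2Dt − x² = 0, so t = (√(D² + v²x²) − D)/v².
√(D² + v²x²) = √(0.168² + 2.29² × 40.0²) = 91.60; v² = 5.2441.
t = (91.60 − 0.168)/5.2441 = 17.4 days (vs. the pure-advection estimate x/v = 17.5 d).

17.4 days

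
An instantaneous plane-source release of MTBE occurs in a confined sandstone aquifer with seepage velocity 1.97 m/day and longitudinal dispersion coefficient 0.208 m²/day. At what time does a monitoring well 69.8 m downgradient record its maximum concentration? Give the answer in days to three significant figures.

35.4 days

For the 1D instantaneous-source solution, setting ∂C/∂t = 0 at fixed x gives v²t² + 2Dt − x² = 0, so t = (√(D² + v²x²) − D)/v².
√(D² + v²x²) = √(0.208² + 1.97² × 69.8²) = 137.5; v² = 3.8809.
t = (137.5 − 0.208)/3.8809 = 35.4 days (vs. the pure-advection estimate x/v = 35.4 d).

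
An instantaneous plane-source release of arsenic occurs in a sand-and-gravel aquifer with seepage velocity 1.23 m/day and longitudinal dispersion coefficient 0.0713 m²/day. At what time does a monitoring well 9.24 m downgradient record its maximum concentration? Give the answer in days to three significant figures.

For the 1D instantaneous-source solution, setting ∂C/∂t = 0 at fixed x gives v²t² + 2Dt − x² = 0, so t = (√(D² + v²x²) − D)/v².
√(D² + v²x²) = √(0.0713² + 1.23² × 9.24²) = 11.37; v² = 1.5129.
t = (11.37 − 0.0713)/1.5129 = 7.47 days (vs. the pure-advection estimate x/v = 7.51 d).

7.47 days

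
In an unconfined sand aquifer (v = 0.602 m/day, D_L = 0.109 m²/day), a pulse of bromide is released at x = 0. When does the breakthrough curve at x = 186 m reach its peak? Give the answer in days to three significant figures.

309 days

For the 1D instantaneous-source solution, setting ∂C/∂t = 0 at fixed x gives v²t² + 2Dt − x² = 0, so t = (√(D² + v²x²) − D)/v².
√(D² + v²x²) = √(0.109² + 0.602² × 186²) = 112.0; v² = 0.362404.
t = (112.0 − 0.109)/0.362404 = 309 days (vs. the pure-advection estimate x/v = 309 d).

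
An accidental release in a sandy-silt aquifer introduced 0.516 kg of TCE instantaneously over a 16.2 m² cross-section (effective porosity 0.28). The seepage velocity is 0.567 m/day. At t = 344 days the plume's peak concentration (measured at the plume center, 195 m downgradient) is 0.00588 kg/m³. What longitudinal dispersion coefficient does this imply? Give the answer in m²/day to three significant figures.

0.0866 m²/day

At the plume center C_max = M/(n_e·A·√(4πDt)), so D = M²/(4πt·(n_e·A·C_max)²).
n_e·A·C_max = 0.28 × 16.2 × 0.00588 = 0.02667 kg/m.
D = 0.516²/(4π × 344 × 0.02667²) = 0.0866 m²/day.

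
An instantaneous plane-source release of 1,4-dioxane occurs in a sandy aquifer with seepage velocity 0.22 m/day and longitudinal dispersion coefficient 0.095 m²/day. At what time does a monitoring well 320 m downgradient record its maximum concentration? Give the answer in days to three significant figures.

1450 days

For the 1D instantaneous-source solution, setting ∂C/∂t = 0 at fixed x gives v²t² + 2Dt − x² = 0, so t = (√(D² + v²x²) − D)/v².
√(D² + v²x²) = √(0.095² + 0.22² × 320²) = 70.40; v² = 0.0484.
t = (70.40 − 0.095)/0.0484 = 1450 days (vs. the pure-advection estimate x/v = 1450 d).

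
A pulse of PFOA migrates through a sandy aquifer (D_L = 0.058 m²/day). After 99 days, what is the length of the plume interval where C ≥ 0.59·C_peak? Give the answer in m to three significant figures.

6.96 m

The plume is Gaussian with σ = √(2Dt) = √(2 × 0.058 × 99) = 3.389 m.
C/C_peak = exp(−Δx²/(2σ²)) = 0.59 ⇒ Δx = σ·√(−2 ln 0.59) = 3.389 × 1.027 = 3.481 m.
Width = 2Δx = 6.96 m.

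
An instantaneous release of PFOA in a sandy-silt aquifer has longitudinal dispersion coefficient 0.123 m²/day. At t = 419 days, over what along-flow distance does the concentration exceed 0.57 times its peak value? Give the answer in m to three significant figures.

21.5 m

The plume is Gaussian with σ = √(2Dt) = √(2 × 0.123 × 419) = 10.15 m.
C/C_peak = exp(−Δx²/(2σ²)) = 0.57 ⇒ Δx = σ·√(−2 ln 0.57) = 10.15 × 1.060 = 10.76 m.
Width = 2Δx = 21.5 m.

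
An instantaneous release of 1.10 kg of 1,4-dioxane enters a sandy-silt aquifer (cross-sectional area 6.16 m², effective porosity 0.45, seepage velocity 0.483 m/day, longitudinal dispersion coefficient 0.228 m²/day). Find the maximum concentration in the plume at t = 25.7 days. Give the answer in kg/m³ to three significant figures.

0.0462 kg/m³

The peak of an instantaneous 1D plume sits at x = vt; there the Gaussian factor is 1 and C_max = M/(n_e·A·√(4πDt)), where n_e·A is the pore area the mass is dissolved in.
√(4πDt) = √(4π × 0.228 × 25.7) = 8.581 m, so C_max = 1.10/(0.45 × 6.16 × 8.581) = 0.0462 kg/m³.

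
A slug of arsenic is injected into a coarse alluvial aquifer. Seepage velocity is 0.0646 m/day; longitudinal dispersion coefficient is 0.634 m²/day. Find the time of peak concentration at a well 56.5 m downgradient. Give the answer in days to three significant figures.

For the 1D instantaneous-source solution, setting ∂C/∂t = 0 at fixed x gives v²t² + 2Dt − x² = 0, so t = (√(D² + v²x²) − D)/v².
√(D² + v²x²) = √(0.634² + 0.0646² × 56.5²) = 3.705; v² = 0.00417316.
t = (3.705 − 0.634)/0.00417316 = 736 days (vs. the pure-advection estimate x/v = 875 d).

736 days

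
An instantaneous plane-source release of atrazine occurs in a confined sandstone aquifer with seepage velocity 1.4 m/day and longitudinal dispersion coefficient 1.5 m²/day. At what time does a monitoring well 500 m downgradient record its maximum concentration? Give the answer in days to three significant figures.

For the 1D instantaneous-source solution, setting ∂C/∂t = 0 at fixed x gives v²t² + 2Dt − x² = 0, so t = (√(D² + v²x²) − D)/v².
√(D² + v²x²) = √(1.5² + 1.4² × 500²) = 700.0; v² = 1.96.
t = (700.0 − 1.5)/1.96 = 356 days (vs. the pure-advection estimate x/v = 357 d).

356 days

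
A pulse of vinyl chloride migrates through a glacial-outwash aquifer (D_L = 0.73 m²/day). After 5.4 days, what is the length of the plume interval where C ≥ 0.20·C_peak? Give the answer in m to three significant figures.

The plume is Gaussian with σ = √(2Dt) = √(2 × 0.73 × 5.4) = 2.808 m.
C/C_peak = exp(−Δx²/(2σ²)) = 0.20 ⇒ Δx = σ·√(−2 ln 0.20) = 2.808 × 1.794 = 5.038 m.
Width = 2Δx = 10.1 m.

10.1 m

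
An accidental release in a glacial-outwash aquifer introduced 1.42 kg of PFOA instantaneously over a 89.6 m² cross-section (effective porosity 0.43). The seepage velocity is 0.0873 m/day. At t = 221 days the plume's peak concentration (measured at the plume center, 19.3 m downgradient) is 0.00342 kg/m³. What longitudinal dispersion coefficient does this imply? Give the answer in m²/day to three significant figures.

At the plume center C_max = M/(n_e·A·√(4πDt)), so D = M²/(4πt·(n_e·A·C_max)²).
n_e·A·C_max = 0.43 × 89.6 × 0.00342 = 0.1318 kg/m.
D = 1.42²/(4π × 221 × 0.1318²) = 0.0418 m²/day.

0.0418 m²/day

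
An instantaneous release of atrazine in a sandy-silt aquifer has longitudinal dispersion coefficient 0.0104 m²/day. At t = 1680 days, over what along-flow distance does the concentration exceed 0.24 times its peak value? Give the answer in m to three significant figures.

The plume is Gaussian with σ = √(2Dt) = √(2 × 0.0104 × 1680) = 5.911 m.
C/C_peak = exp(−Δx²/(2σ²)) = 0.24 ⇒ Δx = σ·√(−2 ln 0.24) = 5.911 × 1.689 = 9.984 m.
Width = 2Δx = 20.0 m.

20.0 m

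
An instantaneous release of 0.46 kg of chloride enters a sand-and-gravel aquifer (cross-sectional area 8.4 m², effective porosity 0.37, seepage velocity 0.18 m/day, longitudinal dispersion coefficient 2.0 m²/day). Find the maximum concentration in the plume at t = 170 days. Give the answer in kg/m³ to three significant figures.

The peak of an instantaneous 1D plume sits at x = vt; there the Gaussian factor is 1 and C_max = M/(n_e·A·√(4πDt)), where n_e·A is the pore area the mass is dissolved in.
√(4πDt) = √(4π × 2.0 × 170) = 65.36 m, so C_max = 0.46/(0.37 × 8.4 × 65.36) = 0.00226 kg/m³.

0.00226 kg/m³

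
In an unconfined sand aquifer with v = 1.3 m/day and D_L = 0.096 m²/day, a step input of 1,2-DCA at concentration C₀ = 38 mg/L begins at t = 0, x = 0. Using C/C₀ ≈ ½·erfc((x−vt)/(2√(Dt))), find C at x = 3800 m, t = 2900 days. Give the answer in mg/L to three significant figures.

For a continuous step input, C/C₀ ≈ ½·erfc((x−vt)/(2√(Dt))).
vt = 1.3 × 2900 = 3770 m and 2√(Dt) = 2√(0.096 × 2900) = 33.37 m.
Argument (x−vt)/(2√(Dt)) = (3800 − 3770)/33.37 = 0.8990; ½·erfc(0.8990) = 0.1018.
C = 38 × 0.1018 = 3.87 mg/L.

3.87 mg/L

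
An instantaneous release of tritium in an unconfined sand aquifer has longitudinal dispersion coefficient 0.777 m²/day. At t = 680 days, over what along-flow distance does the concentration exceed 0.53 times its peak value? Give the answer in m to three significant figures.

The plume is Gaussian with σ = √(2Dt) = √(2 × 0.777 × 680) = 32.51 m.
C/C_peak = exp(−Δx²/(2σ²)) = 0.53 ⇒ Δx = σ·√(−2 ln 0.53) = 32.51 × 1.127 = 36.64 m.
Width = 2Δx = 73.3 m.

73.3 m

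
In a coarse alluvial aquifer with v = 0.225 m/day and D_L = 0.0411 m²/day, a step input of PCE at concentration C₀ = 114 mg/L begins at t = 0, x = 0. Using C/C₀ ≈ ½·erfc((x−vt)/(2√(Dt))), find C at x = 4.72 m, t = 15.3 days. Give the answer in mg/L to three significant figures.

14.5 mg/L

For a continuous step input, C/C₀ ≈ ½·erfc((x−vt)/(2√(Dt))).
vt = 0.225 × 15.3 = 3.4425 m and 2√(Dt) = 2√(0.0411 × 15.3) = 1.586 m.
Argument (x−vt)/(2√(Dt)) = (4.72 − 3.4425)/1.586 = 0.8055; ½·erfc(0.8055) = 0.1273.
C = 114 × 0.1273 = 14.5 mg/L.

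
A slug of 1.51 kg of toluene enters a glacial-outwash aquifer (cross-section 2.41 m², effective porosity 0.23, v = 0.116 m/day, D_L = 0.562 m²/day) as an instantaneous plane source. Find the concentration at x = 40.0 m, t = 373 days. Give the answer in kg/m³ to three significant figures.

For an instantaneous plane source, C(x,t) = M/(n_e·A·√(4πDt)) · exp(−(x−vt)²/(4Dt)), with n_e·A the pore (flow) area.
Plume center vt = 0.116 × 373 = 43.268 m, so the well at 40.0 m is 3.268 m upgradient of the peak.
√(4πDt) = 51.32 m, giving peak height M/(n_e·A·√(4πDt)) = 1.51/(0.23 × 2.41 × 51.32) = 0.05308 kg/m³.
(x−vt)²/(4Dt) = (-3.268)²/(4 × 0.562 × 373) = 0.01274; exp(−0.01274) = 0.9873.
C = 0.05308 × 0.9873 = 0.0524 kg/m³.

0.0524 kg/m³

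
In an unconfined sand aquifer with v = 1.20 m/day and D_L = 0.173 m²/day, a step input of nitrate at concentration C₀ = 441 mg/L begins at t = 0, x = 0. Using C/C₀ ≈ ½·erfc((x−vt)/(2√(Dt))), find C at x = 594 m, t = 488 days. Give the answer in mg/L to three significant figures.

114 mg/L

For a continuous step input, C/C₀ ≈ ½·erfc((x−vt)/(2√(Dt))).
vt = 1.20 × 488 = 585.6 m and 2√(Dt) = 2√(0.173 × 488) = 18.38 m.
Argument (x−vt)/(2√(Dt)) = (594 − 585.6)/18.38 = 0.4570; ½·erfc(0.4570) = 0.2590.
C = 441 × 0.2590 = 114 mg/L.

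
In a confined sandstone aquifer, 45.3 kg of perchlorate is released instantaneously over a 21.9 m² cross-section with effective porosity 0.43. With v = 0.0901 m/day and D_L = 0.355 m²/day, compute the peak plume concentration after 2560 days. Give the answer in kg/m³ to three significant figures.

0.0450 kg/m³

The peak of an instantaneous 1D plume sits at x = vt; there the Gaussian factor is 1 and C_max = M/(n_e·A·√(4πDt)), where n_e·A is the pore area the mass is dissolved in.
√(4πDt) = √(4π × 0.355 × 2560) = 106.9 m, so C_max = 45.3/(0.43 × 21.9 × 106.9) = 0.0450 kg/m³.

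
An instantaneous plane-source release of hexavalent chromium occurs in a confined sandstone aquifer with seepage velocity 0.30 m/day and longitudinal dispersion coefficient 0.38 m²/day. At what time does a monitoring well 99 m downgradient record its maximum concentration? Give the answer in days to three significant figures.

For the 1D instantaneous-source solution, setting ∂C/∂t = 0 at fixed x gives v²t² + 2Dt − x² = 0, so t = (√(D² + v²x²) − D)/v².
√(D² + v²x²) = √(0.38² + 0.30² × 99²) = 29.70; v² = 0.09.
t = (29.70 − 0.38)/0.09 = 326 days (vs. the pure-advection estimate x/v = 330 d).

326 days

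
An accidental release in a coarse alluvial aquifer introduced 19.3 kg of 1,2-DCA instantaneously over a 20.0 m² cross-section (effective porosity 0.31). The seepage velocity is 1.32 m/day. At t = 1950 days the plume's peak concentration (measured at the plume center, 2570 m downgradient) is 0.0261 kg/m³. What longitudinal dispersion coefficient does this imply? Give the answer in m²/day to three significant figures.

0.581 m²/day

At the plume center C_max = M/(n_e·A·√(4πDt)), so D = M²/(4πt·(n_e·A·C_max)²).
n_e·A·C_max = 0.31 × 20.0 × 0.0261 = 0.1618 kg/m.
D = 19.3²/(4π × 1950 × 0.1618²) = 0.581 m²/day.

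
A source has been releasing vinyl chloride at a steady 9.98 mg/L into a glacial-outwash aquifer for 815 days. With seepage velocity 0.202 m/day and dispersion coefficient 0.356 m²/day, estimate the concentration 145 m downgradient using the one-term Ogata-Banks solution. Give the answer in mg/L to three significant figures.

7.91 mg/L

For a continuous step input, C/C₀ ≈ ½·erfc((x−vt)/(2√(Dt))).
vt = 0.202 × 815 = 164.63 m and 2√(Dt) = 2√(0.356 × 815) = 34.07 m.
Argument (x−vt)/(2√(Dt)) = (145 − 164.63)/34.07 = -0.5762; ½·erfc(-0.5762) = 0.7924.
C = 9.98 × 0.7924 = 7.91 mg/L.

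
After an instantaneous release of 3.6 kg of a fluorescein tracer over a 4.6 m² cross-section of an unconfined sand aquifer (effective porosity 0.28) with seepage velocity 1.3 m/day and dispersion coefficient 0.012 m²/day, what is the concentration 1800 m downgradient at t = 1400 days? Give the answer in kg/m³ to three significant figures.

For an instantaneous plane source, C(x,t) = M/(n_e·A·√(4πDt)) · exp(−(x−vt)²/(4Dt)), with n_e·A the pore (flow) area.
Plume center vt = 1.3 × 1400 = 1820 m, so the well at 1800 m is 20 m upgradient of the peak.
√(4πDt) = 14.53 m, giving peak height M/(n_e·A·√(4πDt)) = 3.6/(0.28 × 4.6 × 14.53) = 0.1924 kg/m³.
(x−vt)²/(4Dt) = (-20)²/(4 × 0.012 × 1400) = 5.952; exp(−5.952) = 0.002601.
C = 0.1924 × 0.002601 = 0.000500 kg/m³.

0.000500 kg/m³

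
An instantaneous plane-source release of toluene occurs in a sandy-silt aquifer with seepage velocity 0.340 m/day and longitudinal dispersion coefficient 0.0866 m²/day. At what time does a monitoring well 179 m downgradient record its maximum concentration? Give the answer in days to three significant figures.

For the 1D instantaneous-source solution, setting ∂C/∂t = 0 at fixed x gives v²t² + 2Dt − x² = 0, so t = (√(D² + v²x²) − D)/v².
√(D² + v²x²) = √(0.0866² + 0.340² × 179²) = 60.86; v² = 0.1156.
t = (60.86 − 0.0866)/0.1156 = 526 days (vs. the pure-advection estimate x/v = 526 d).

526 days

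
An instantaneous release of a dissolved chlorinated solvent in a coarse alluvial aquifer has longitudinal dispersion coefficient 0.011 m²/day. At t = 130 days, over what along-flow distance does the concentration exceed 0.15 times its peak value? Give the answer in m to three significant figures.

The plume is Gaussian with σ = √(2Dt) = √(2 × 0.011 × 130) = 1.691 m.
C/C_peak = exp(−Δx²/(2σ²)) = 0.15 ⇒ Δx = σ·√(−2 ln 0.15) = 1.691 × 1.948 = 3.294 m.
Width = 2Δx = 6.59 m.

6.59 m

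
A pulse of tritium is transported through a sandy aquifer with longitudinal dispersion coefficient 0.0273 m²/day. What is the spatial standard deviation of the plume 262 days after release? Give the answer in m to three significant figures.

Dispersive spreading gives a Gaussian with σ² = 2Dt; advection only shifts the center.
σ = √(2 × 0.0273 × 262) = 3.78 m.

3.78 m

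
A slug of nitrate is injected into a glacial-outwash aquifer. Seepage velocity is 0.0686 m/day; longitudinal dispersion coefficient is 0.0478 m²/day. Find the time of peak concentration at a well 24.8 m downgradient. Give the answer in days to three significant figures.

352 days

For the 1D instantaneous-source solution, setting ∂C/∂t = 0 at fixed x gives v²t² + 2Dt − x² = 0, so t = (√(D² + v²x²) − D)/v².
√(D² + v²x²) = √(0.0478² + 0.0686² × 24.8²) = 1.702; v² = 0.00470596.
t = (1.702 − 0.0478)/0.00470596 = 352 days (vs. the pure-advection estimate x/v = 362 d).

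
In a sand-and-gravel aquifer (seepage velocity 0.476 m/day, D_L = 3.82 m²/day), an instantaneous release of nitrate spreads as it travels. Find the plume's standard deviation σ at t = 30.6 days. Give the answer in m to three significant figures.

15.3 m

Dispersive spreading gives a Gaussian with σ² = 2Dt; advection only shifts the center.
σ = √(2 × 3.82 × 30.6) = 15.3 m.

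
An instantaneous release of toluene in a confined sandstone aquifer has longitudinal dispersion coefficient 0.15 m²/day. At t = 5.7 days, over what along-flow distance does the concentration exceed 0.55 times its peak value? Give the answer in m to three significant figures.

2.86 m

The plume is Gaussian with σ = √(2Dt) = √(2 × 0.15 × 5.7) = 1.308 m.
C/C_peak = exp(−Δx²/(2σ²)) = 0.55 ⇒ Δx = σ·√(−2 ln 0.55) = 1.308 × 1.093 = 1.430 m.
Width = 2Δx = 2.86 m.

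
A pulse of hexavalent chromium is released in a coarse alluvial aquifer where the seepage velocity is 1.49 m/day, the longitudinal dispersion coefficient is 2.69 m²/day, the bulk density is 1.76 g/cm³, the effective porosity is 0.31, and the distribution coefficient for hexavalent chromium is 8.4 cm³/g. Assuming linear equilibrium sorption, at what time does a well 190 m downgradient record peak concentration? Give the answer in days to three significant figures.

6150 days

Retardation factor R = 1 + ρ_b·K_d/n = 1 + 1.76 × 8.4/0.31 = 48.69.
Sorption retards both mechanisms: v_R = v/R = 0.03060 m/day, D_R = D/R = 0.05525 m²/day.
Peak time from v_R²t² + 2D_R t − x² = 0: t = (√(D_R² + v_R²x²) − D_R)/v_R².
√(D_R² + v_R²x²) = √(0.05525² + 0.03060² × 190²) = 5.814; v_R² = 0.0009364.
t = (5.814 − 0.05525)/0.0009364 = 6150 days.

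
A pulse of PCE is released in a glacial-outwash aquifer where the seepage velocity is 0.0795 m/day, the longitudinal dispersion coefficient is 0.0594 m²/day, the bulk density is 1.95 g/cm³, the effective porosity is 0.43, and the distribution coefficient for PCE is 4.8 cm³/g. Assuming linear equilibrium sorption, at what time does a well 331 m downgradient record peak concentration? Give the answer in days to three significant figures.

94600 days

Retardation factor R = 1 + ρ_b·K_d/n = 1 + 1.95 × 4.8/0.43 = 22.77.
Sorption retards both mechanisms: v_R = v/R = 0.003491 m/day, D_R = D/R = 0.002609 m²/day.
Peak time from v_R²t² + 2D_R t − x² = 0: t = (√(D_R² + v_R²x²) − D_R)/v_R².
√(D_R² + v_R²x²) = √(0.002609² + 0.003491² × 331²) = 1.156; v_R² = 1.219e-05.
t = (1.156 − 0.002609)/1.219e-05 = 94600 days.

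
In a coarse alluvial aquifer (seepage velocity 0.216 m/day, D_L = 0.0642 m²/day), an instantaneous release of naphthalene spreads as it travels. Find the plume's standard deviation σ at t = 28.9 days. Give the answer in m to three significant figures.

Dispersive spreading gives a Gaussian with σ² = 2Dt; advection only shifts the center.
σ = √(2 × 0.0642 × 28.9) = 1.93 m.

1.93 m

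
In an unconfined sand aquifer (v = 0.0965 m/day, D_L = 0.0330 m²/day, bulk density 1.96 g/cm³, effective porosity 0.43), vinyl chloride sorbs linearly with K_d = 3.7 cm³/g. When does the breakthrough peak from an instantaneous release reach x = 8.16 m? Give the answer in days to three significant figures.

Retardation factor R = 1 + ρ_b·K_d/n = 1 + 1.96 × 3.7/0.43 = 17.87.
Sorption retards both mechanisms: v_R = v/R = 0.005400 m/day, D_R = D/R = 0.001847 m²/day.
Peak time from v_R²t² + 2D_R t − x² = 0: t = (√(D_R² + v_R²x²) − D_R)/v_R².
√(D_R² + v_R²x²) = √(0.001847² + 0.005400² × 8.16²) = 0.04410; v_R² = 2.916e-05.
t = (0.04410 − 0.001847)/2.916e-05 = 1450 days.

1450 days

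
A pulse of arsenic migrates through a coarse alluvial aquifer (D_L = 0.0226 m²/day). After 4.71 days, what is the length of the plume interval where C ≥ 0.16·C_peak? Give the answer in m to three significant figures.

The plume is Gaussian with σ = √(2Dt) = √(2 × 0.0226 × 4.71) = 0.4614 m.
C/C_peak = exp(−Δx²/(2σ²)) = 0.16 ⇒ Δx = σ·√(−2 ln 0.16) = 0.4614 × 1.914 = 0.8831 m.
Width = 2Δx = 1.77 m.

1.77 m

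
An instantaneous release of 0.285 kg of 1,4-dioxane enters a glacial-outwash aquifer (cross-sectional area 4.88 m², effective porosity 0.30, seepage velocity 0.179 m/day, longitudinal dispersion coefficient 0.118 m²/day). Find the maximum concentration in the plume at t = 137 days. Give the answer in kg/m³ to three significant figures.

The peak of an instantaneous 1D plume sits at x = vt; there the Gaussian factor is 1 and C_max = M/(n_e·A·√(4πDt)), where n_e·A is the pore area the mass is dissolved in.
√(4πDt) = √(4π × 0.118 × 137) = 14.25 m, so C_max = 0.285/(0.30 × 4.88 × 14.25) = 0.0137 kg/m³.

0.0137 kg/m³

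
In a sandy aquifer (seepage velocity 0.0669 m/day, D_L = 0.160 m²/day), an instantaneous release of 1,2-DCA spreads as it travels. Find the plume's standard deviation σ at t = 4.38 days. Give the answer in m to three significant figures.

Dispersive spreading gives a Gaussian with σ² = 2Dt; advection only shifts the center.
σ = √(2 × 0.160 × 4.38) = 1.18 m.

1.18 m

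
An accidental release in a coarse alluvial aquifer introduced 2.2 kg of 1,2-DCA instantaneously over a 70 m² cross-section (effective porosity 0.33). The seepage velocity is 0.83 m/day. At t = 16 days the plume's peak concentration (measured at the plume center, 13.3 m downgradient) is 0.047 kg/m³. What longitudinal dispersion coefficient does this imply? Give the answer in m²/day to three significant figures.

At the plume center C_max = M/(n_e·A·√(4πDt)), so D = M²/(4πt·(n_e·A·C_max)²).
n_e·A·C_max = 0.33 × 70 × 0.047 = 1.086 kg/m.
D = 2.2²/(4π × 16 × 1.086²) = 0.0204 m²/day.

0.0204 m²/day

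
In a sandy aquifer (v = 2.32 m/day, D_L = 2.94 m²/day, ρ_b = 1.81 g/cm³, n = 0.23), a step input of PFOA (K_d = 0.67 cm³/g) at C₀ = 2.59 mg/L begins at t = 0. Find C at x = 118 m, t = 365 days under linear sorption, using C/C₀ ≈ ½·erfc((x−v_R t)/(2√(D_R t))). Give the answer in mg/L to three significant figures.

2.13 mg/L

Retardation factor R = 1 + ρ_b·K_d/n = 1 + 1.81 × 0.67/0.23 = 6.273.
Sorption retards both mechanisms: v_R = v/R = 0.3698 m/day, D_R = D/R = 0.4687 m²/day.
v_R·t = 0.3698 × 365 = 134.977 m; 2√(D_R t) = 26.16 m; argument = (118 − 134.977)/26.16 = -0.6490.
C = C₀ × ½·erfc(-0.6490) = 2.59 × 0.8206 = 2.13 mg/L.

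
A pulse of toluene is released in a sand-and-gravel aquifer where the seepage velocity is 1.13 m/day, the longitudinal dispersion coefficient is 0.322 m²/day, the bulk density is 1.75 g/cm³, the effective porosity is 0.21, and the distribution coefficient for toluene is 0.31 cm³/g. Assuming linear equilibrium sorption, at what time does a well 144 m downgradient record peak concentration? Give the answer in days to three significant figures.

456 days

Retardation factor R = 1 + ρ_b·K_d/n = 1 + 1.75 × 0.31/0.21 = 3.583.
Sorption retards both mechanisms: v_R = v/R = 0.3154 m/day, D_R = D/R = 0.08987 m²/day.
Peak time from v_R²t² + 2D_R t − x² = 0: t = (√(D_R² + v_R²x²) − D_R)/v_R².
√(D_R² + v_R²x²) = √(0.08987² + 0.3154² × 144²) = 45.42; v_R² = 0.09948.
t = (45.42 − 0.08987)/0.09948 = 456 days.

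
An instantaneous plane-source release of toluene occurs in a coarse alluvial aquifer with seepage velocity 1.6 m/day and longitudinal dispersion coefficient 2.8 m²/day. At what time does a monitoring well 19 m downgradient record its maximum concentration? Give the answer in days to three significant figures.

10.8 days

For the 1D instantaneous-source solution, setting ∂C/∂t = 0 at fixed x gives v²t² + 2Dt − x² = 0, so t = (√(D² + v²x²) − D)/v².
√(D² + v²x²) = √(2.8² + 1.6² × 19²) = 30.53; v² = 2.56.
t = (30.53 − 2.8)/2.56 = 10.8 days (vs. the pure-advection estimate x/v = 11.9 d).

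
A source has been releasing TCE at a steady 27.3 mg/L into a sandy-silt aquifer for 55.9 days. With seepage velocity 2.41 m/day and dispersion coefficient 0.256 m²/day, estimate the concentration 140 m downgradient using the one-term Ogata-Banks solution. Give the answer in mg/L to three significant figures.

For a continuous step input, C/C₀ ≈ ½·erfc((x−vt)/(2√(Dt))).
vt = 2.41 × 55.9 = 134.719 m and 2√(Dt) = 2√(0.256 × 55.9) = 7.566 m.
Argument (x−vt)/(2√(Dt)) = (140 − 134.719)/7.566 = 0.6980; ½·erfc(0.6980) = 0.1618.
C = 27.3 × 0.1618 = 4.42 mg/L.

4.42 mg/L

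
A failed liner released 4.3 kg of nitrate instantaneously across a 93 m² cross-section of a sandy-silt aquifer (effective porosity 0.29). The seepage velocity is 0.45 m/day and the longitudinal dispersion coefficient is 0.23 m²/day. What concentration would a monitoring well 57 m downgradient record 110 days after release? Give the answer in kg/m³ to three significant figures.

0.00513 kg/m³

For an instantaneous plane source, C(x,t) = M/(n_e·A·√(4πDt)) · exp(−(x−vt)²/(4Dt)), with n_e·A the pore (flow) area.
Plume center vt = 0.45 × 110 = 49.5 m, so the well at 57 m is 7.5 m downgradient of the peak.
√(4πDt) = 17.83 m, giving peak height M/(n_e·A·√(4πDt)) = 4.3/(0.29 × 93 × 17.83) = 0.008942 kg/m³.
(x−vt)²/(4Dt) = (7.5)²/(4 × 0.23 × 110) = 0.5558; exp(−0.5558) = 0.5736.
C = 0.008942 × 0.5736 = 0.00513 kg/m³.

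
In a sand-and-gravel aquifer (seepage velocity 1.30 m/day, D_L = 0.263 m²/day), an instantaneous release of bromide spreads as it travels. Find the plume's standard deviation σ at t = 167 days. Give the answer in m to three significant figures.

Dispersive spreading gives a Gaussian with σ² = 2Dt; advection only shifts the center.
σ = √(2 × 0.263 × 167) = 9.37 m.

9.37 m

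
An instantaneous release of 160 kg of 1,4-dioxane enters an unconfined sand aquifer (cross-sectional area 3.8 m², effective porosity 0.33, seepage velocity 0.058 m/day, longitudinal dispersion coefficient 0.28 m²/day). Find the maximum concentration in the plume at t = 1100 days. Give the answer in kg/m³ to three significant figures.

2.05 kg/m³

The peak of an instantaneous 1D plume sits at x = vt; there the Gaussian factor is 1 and C_max = M/(n_e·A·√(4πDt)), where n_e·A is the pore area the mass is dissolved in.
√(4πDt) = √(4π × 0.28 × 1100) = 62.21 m, so C_max = 160/(0.33 × 3.8 × 62.21) = 2.05 kg/m³.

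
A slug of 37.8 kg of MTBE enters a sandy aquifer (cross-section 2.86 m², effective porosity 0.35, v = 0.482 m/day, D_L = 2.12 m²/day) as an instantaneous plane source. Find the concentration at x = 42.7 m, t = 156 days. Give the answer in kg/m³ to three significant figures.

For an instantaneous plane source, C(x,t) = M/(n_e·A·√(4πDt)) · exp(−(x−vt)²/(4Dt)), with n_e·A the pore (flow) area.
Plume center vt = 0.482 × 156 = 75.192 m, so the well at 42.7 m is 32.492 m upgradient of the peak.
√(4πDt) = 64.47 m, giving peak height M/(n_e·A·√(4πDt)) = 37.8/(0.35 × 2.86 × 64.47) = 0.5857 kg/m³.
(x−vt)²/(4Dt) = (-32.492)²/(4 × 2.12 × 156) = 0.7981; exp(−0.7981) = 0.4502.
C = 0.5857 × 0.4502 = 0.264 kg/m³.

0.264 kg/m³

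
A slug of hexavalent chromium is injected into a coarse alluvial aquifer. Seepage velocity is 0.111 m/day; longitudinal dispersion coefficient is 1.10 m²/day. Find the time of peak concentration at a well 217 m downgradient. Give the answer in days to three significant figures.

For the 1D instantaneous-source solution, setting ∂C/∂t = 0 at fixed x gives v²t² + 2Dt − x² = 0, so t = (√(D² + v²x²) − D)/v².
√(D² + v²x²) = √(1.10² + 0.111² × 217²) = 24.11; v² = 0.012321.
t = (24.11 − 1.10)/0.012321 = 1870 days (vs. the pure-advection estimate x/v = 1950 d).

1870 days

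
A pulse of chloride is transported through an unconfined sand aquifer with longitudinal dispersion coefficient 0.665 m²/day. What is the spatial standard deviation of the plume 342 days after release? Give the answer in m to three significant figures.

21.3 m

Dispersive spreading gives a Gaussian with σ² = 2Dt; advection only shifts the center.
σ = √(2 × 0.665 × 342) = 21.3 m.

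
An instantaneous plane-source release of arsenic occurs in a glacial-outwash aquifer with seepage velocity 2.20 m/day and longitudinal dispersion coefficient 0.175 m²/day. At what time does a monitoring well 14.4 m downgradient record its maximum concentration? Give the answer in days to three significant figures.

6.51 days

For the 1D instantaneous-source solution, setting ∂C/∂t = 0 at fixed x gives v²t² + 2Dt − x² = 0, so t = (√(D² + v²x²) − D)/v².
√(D² + v²x²) = √(0.175² + 2.20² × 14.4²) = 31.68; v² = 4.84.
t = (31.68 − 0.175)/4.84 = 6.51 days (vs. the pure-advection estimate x/v = 6.55 d).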